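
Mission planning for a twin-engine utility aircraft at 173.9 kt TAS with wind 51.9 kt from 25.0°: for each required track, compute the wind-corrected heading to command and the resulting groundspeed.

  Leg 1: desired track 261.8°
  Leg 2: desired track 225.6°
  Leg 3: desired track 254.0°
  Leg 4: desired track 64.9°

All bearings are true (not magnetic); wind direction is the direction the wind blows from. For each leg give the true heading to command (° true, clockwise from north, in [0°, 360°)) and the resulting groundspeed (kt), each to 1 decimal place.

Leg 1: heading=276.3°, groundspeed=196.8 kt
Leg 2: heading=231.6°, groundspeed=221.5 kt
Leg 3: heading=267.0°, groundspeed=203.5 kt
Leg 4: heading=53.9°, groundspeed=130.9 kt

Leg 1: desired track 261.8°; wind correction +14.5° → command heading 276.3°, groundspeed 196.8 kt
Leg 2: desired track 225.6°; wind correction +6.0° → command heading 231.6°, groundspeed 221.5 kt
Leg 3: desired track 254.0°; wind correction +13.0° → command heading 267.0°, groundspeed 203.5 kt
Leg 4: desired track 64.9°; wind correction -11.0° → command heading 53.9°, groundspeed 130.9 kt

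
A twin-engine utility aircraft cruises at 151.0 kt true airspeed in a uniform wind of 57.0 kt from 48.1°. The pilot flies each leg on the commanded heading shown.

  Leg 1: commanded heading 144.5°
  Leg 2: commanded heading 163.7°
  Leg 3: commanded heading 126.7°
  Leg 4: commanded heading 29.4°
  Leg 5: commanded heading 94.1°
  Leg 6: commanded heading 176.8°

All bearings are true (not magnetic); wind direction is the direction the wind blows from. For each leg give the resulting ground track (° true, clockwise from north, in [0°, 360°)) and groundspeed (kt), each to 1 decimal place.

Leg 1: track=164.3°, groundspeed=167.2 kt
Leg 2: track=180.0°, groundspeed=183.0 kt
Leg 3: track=148.5°, groundspeed=150.5 kt
Leg 4: track=18.7°, groundspeed=98.7 kt
Leg 5: track=114.3°, groundspeed=118.7 kt
Leg 6: track=190.2°, groundspeed=191.9 kt

Leg 1: heading 144.5°; drift +19.8° → track 164.3°, groundspeed 167.2 kt
Leg 2: heading 163.7°; drift +16.3° → track 180.0°, groundspeed 183.0 kt
Leg 3: heading 126.7°; drift +21.8° → track 148.5°, groundspeed 150.5 kt
Leg 4: heading 29.4°; drift -10.7° → track 18.7°, groundspeed 98.7 kt
Leg 5: heading 94.1°; drift +20.2° → track 114.3°, groundspeed 118.7 kt
Leg 6: heading 176.8°; drift +13.4° → track 190.2°, groundspeed 191.9 kt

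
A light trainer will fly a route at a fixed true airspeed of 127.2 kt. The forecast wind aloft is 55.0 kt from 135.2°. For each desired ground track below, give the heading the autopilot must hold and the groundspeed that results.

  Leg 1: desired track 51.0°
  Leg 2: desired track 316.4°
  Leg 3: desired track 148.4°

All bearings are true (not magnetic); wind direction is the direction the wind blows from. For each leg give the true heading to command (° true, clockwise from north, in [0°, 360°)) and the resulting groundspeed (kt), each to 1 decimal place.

Leg 1: heading=76.5°, groundspeed=109.3 kt
Leg 2: heading=316.9°, groundspeed=182.2 kt
Leg 3: heading=142.7°, groundspeed=73.0 kt

Leg 1: desired track 51.0°; wind correction +25.5° → command heading 76.5°, groundspeed 109.3 kt
Leg 2: desired track 316.4°; wind correction +0.5° → command heading 316.9°, groundspeed 182.2 kt
Leg 3: desired track 148.4°; wind correction -5.7° → command heading 142.7°, groundspeed 73.0 kt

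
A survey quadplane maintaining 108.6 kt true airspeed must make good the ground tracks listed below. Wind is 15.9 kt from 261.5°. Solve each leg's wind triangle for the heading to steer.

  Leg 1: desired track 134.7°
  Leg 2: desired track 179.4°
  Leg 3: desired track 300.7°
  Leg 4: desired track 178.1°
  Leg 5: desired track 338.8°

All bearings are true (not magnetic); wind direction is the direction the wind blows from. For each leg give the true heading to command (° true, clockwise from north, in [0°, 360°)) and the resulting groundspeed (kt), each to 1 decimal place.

Leg 1: desired track 134.7°; wind correction +6.7° → command heading 141.4°, groundspeed 117.4 kt
Leg 2: desired track 179.4°; wind correction +8.3° → command heading 187.7°, groundspeed 105.3 kt
Leg 3: desired track 300.7°; wind correction -5.3° → command heading 295.4°, groundspeed 95.8 kt
Leg 4: desired track 178.1°; wind correction +8.4° → command heading 186.5°, groundspeed 105.6 kt
Leg 5: desired track 338.8°; wind correction -8.2° → command heading 330.6°, groundspeed 104.0 kt

Leg 1: heading=141.4°, groundspeed=117.4 kt
Leg 2: heading=187.7°, groundspeed=105.3 kt
Leg 3: heading=295.4°, groundspeed=95.8 kt
Leg 4: heading=186.5°, groundspeed=105.6 kt
Leg 5: heading=330.6°, groundspeed=104.0 kt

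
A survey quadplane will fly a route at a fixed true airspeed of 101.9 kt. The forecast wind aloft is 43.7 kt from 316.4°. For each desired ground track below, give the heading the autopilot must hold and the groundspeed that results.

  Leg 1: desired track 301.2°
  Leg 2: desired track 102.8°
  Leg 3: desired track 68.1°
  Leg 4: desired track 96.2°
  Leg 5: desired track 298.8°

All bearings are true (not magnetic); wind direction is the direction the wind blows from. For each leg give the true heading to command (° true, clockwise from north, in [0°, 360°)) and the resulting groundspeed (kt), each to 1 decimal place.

Leg 1: heading=307.7°, groundspeed=59.1 kt
Leg 2: heading=89.1°, groundspeed=135.4 kt
Leg 3: heading=44.6°, groundspeed=109.6 kt
Leg 4: heading=80.1°, groundspeed=131.3 kt
Leg 5: heading=306.3°, groundspeed=59.4 kt

Leg 1: desired track 301.2°; wind correction +6.5° → command heading 307.7°, groundspeed 59.1 kt
Leg 2: desired track 102.8°; wind correction -13.7° → command heading 89.1°, groundspeed 135.4 kt
Leg 3: desired track 68.1°; wind correction -23.5° → command heading 44.6°, groundspeed 109.6 kt
Leg 4: desired track 96.2°; wind correction -16.1° → command heading 80.1°, groundspeed 131.3 kt
Leg 5: desired track 298.8°; wind correction +7.5° → command heading 306.3°, groundspeed 59.4 kt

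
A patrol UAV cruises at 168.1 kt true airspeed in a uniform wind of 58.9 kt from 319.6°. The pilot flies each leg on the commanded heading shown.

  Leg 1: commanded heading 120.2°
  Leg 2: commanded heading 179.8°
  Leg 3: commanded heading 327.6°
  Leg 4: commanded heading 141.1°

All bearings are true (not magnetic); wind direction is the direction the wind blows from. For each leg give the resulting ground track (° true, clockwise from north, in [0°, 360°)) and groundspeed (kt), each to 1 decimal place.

Leg 1: heading 120.2°; drift +5.0° → track 125.2°, groundspeed 224.5 kt
Leg 2: heading 179.8°; drift -10.1° → track 169.7°, groundspeed 216.5 kt
Leg 3: heading 327.6°; drift +4.3° → track 331.9°, groundspeed 110.1 kt
Leg 4: heading 141.1°; drift -0.4° → track 140.7°, groundspeed 227.0 kt

Leg 1: track=125.2°, groundspeed=224.5 kt
Leg 2: track=169.7°, groundspeed=216.5 kt
Leg 3: track=331.9°, groundspeed=110.1 kt
Leg 4: track=140.7°, groundspeed=227.0 kt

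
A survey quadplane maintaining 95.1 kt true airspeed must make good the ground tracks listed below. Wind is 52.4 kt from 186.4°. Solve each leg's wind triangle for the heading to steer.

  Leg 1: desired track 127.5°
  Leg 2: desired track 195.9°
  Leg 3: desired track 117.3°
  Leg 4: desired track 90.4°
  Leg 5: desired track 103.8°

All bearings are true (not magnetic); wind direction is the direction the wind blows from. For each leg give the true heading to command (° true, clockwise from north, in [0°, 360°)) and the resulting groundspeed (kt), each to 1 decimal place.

Leg 1: heading=155.7°, groundspeed=56.8 kt
Leg 2: heading=190.7°, groundspeed=43.0 kt
Leg 3: heading=148.3°, groundspeed=62.8 kt
Leg 4: heading=123.6°, groundspeed=85.0 kt
Leg 5: heading=136.9°, groundspeed=72.9 kt

Leg 1: desired track 127.5°; wind correction +28.2° → command heading 155.7°, groundspeed 56.8 kt
Leg 2: desired track 195.9°; wind correction -5.2° → command heading 190.7°, groundspeed 43.0 kt
Leg 3: desired track 117.3°; wind correction +31.0° → command heading 148.3°, groundspeed 62.8 kt
Leg 4: desired track 90.4°; wind correction +33.2° → command heading 123.6°, groundspeed 85.0 kt
Leg 5: desired track 103.8°; wind correction +33.1° → command heading 136.9°, groundspeed 72.9 kt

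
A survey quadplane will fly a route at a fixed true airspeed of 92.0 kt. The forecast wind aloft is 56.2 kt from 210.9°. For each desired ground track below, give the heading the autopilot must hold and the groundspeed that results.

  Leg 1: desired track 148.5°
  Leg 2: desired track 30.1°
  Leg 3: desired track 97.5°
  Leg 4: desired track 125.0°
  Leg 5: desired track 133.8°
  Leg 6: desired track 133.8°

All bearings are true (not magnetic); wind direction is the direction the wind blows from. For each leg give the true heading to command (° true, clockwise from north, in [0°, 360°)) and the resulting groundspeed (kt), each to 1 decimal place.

Leg 1: heading=181.3°, groundspeed=51.3 kt
Leg 2: heading=29.6°, groundspeed=148.2 kt
Leg 3: heading=131.6°, groundspeed=98.5 kt
Leg 4: heading=162.5°, groundspeed=68.9 kt
Leg 5: heading=170.3°, groundspeed=61.4 kt
Leg 6: heading=170.3°, groundspeed=61.4 kt

Leg 1: desired track 148.5°; wind correction +32.8° → command heading 181.3°, groundspeed 51.3 kt
Leg 2: desired track 30.1°; wind correction -0.5° → command heading 29.6°, groundspeed 148.2 kt
Leg 3: desired track 97.5°; wind correction +34.1° → command heading 131.6°, groundspeed 98.5 kt
Leg 4: desired track 125.0°; wind correction +37.5° → command heading 162.5°, groundspeed 68.9 kt
Leg 5: desired track 133.8°; wind correction +36.5° → command heading 170.3°, groundspeed 61.4 kt
Leg 6: desired track 133.8°; wind correction +36.5° → command heading 170.3°, groundspeed 61.4 kt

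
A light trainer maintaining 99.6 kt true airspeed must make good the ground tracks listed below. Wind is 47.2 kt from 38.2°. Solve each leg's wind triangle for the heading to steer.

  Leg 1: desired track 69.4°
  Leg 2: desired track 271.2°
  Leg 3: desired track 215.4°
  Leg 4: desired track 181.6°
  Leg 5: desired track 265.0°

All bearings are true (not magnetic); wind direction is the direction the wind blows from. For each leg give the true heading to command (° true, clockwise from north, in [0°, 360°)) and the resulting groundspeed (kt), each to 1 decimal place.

Leg 1: desired track 69.4°; wind correction -14.2° → command heading 55.2°, groundspeed 56.2 kt
Leg 2: desired track 271.2°; wind correction +22.2° → command heading 293.4°, groundspeed 120.6 kt
Leg 3: desired track 215.4°; wind correction -1.3° → command heading 214.1°, groundspeed 146.7 kt
Leg 4: desired track 181.6°; wind correction -16.4° → command heading 165.2°, groundspeed 133.4 kt
Leg 5: desired track 265.0°; wind correction +20.2° → command heading 285.2°, groundspeed 125.8 kt

Leg 1: heading=55.2°, groundspeed=56.2 kt
Leg 2: heading=293.4°, groundspeed=120.6 kt
Leg 3: heading=214.1°, groundspeed=146.7 kt
Leg 4: heading=165.2°, groundspeed=133.4 kt
Leg 5: heading=285.2°, groundspeed=125.8 kt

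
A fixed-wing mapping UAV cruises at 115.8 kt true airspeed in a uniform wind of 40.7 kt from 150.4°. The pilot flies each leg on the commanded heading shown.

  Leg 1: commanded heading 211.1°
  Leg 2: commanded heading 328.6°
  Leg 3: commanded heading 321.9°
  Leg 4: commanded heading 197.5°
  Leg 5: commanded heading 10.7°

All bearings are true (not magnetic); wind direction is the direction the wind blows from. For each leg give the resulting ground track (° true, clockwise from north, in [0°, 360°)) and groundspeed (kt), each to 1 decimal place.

Leg 1: heading 211.1°; drift +20.3° → track 231.4°, groundspeed 102.2 kt
Leg 2: heading 328.6°; drift +0.5° → track 329.1°, groundspeed 156.5 kt
Leg 3: heading 321.9°; drift +2.2° → track 324.1°, groundspeed 156.2 kt
Leg 4: heading 197.5°; drift +18.7° → track 216.2°, groundspeed 93.0 kt
Leg 5: heading 10.7°; drift -10.2° → track 0.5°, groundspeed 149.2 kt

Leg 1: track=231.4°, groundspeed=102.2 kt
Leg 2: track=329.1°, groundspeed=156.5 kt
Leg 3: track=324.1°, groundspeed=156.2 kt
Leg 4: track=216.2°, groundspeed=93.0 kt
Leg 5: track=0.5°, groundspeed=149.2 kt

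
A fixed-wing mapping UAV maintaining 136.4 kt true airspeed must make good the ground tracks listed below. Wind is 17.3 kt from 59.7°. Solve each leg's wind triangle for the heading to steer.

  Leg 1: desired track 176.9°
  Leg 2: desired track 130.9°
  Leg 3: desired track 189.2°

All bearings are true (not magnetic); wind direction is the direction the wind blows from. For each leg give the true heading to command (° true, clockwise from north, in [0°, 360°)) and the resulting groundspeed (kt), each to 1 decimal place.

Leg 1: heading=170.4°, groundspeed=143.4 kt
Leg 2: heading=124.0°, groundspeed=129.8 kt
Leg 3: heading=183.6°, groundspeed=146.7 kt

Leg 1: desired track 176.9°; wind correction -6.5° → command heading 170.4°, groundspeed 143.4 kt
Leg 2: desired track 130.9°; wind correction -6.9° → command heading 124.0°, groundspeed 129.8 kt
Leg 3: desired track 189.2°; wind correction -5.6° → command heading 183.6°, groundspeed 146.7 kt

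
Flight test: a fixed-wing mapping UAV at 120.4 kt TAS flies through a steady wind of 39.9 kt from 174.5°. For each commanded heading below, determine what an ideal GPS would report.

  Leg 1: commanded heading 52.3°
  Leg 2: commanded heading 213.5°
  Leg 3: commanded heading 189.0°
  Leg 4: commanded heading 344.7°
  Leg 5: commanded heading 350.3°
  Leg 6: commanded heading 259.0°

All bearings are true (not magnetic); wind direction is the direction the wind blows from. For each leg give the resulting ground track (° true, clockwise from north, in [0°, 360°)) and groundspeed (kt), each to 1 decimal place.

Leg 1: track=38.9°, groundspeed=145.6 kt
Leg 2: track=229.2°, groundspeed=92.9 kt
Leg 3: track=196.0°, groundspeed=82.4 kt
Leg 4: track=347.1°, groundspeed=159.9 kt
Leg 5: track=351.3°, groundspeed=160.2 kt
Leg 6: track=277.8°, groundspeed=123.2 kt

Leg 1: heading 52.3°; drift -13.4° → track 38.9°, groundspeed 145.6 kt
Leg 2: heading 213.5°; drift +15.7° → track 229.2°, groundspeed 92.9 kt
Leg 3: heading 189.0°; drift +7.0° → track 196.0°, groundspeed 82.4 kt
Leg 4: heading 344.7°; drift +2.4° → track 347.1°, groundspeed 159.9 kt
Leg 5: heading 350.3°; drift +1.0° → track 351.3°, groundspeed 160.2 kt
Leg 6: heading 259.0°; drift +18.8° → track 277.8°, groundspeed 123.2 kt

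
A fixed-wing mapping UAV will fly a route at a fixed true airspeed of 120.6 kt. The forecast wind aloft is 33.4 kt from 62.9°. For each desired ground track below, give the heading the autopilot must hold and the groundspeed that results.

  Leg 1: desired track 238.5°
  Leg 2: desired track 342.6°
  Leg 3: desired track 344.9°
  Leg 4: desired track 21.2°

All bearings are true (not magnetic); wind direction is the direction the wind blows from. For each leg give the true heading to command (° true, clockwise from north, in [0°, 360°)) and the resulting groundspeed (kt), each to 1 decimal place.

Leg 1: heading=237.3°, groundspeed=153.9 kt
Leg 2: heading=358.4°, groundspeed=110.4 kt
Leg 3: heading=0.6°, groundspeed=109.1 kt
Leg 4: heading=31.8°, groundspeed=93.6 kt

Leg 1: desired track 238.5°; wind correction -1.2° → command heading 237.3°, groundspeed 153.9 kt
Leg 2: desired track 342.6°; wind correction +15.8° → command heading 358.4°, groundspeed 110.4 kt
Leg 3: desired track 344.9°; wind correction +15.7° → command heading 0.6°, groundspeed 109.1 kt
Leg 4: desired track 21.2°; wind correction +10.6° → command heading 31.8°, groundspeed 93.6 kt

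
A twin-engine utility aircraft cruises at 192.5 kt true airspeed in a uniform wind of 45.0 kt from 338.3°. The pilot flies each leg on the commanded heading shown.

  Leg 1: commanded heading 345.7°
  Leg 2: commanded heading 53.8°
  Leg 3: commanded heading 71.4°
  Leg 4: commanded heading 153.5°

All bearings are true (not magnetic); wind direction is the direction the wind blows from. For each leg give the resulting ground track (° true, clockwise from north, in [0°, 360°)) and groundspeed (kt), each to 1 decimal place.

Leg 1: track=347.9°, groundspeed=148.0 kt
Leg 2: track=67.3°, groundspeed=186.4 kt
Leg 3: track=84.4°, groundspeed=200.0 kt
Leg 4: track=154.4°, groundspeed=237.4 kt

Leg 1: heading 345.7°; drift +2.2° → track 347.9°, groundspeed 148.0 kt
Leg 2: heading 53.8°; drift +13.5° → track 67.3°, groundspeed 186.4 kt
Leg 3: heading 71.4°; drift +13.0° → track 84.4°, groundspeed 200.0 kt
Leg 4: heading 153.5°; drift +0.9° → track 154.4°, groundspeed 237.4 kt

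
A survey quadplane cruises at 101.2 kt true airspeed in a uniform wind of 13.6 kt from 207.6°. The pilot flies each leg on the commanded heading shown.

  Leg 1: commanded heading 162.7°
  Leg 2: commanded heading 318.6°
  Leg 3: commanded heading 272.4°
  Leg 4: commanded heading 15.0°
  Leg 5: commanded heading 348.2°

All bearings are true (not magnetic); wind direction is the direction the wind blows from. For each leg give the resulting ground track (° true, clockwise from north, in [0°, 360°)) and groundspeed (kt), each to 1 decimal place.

Leg 1: heading 162.7°; drift -6.0° → track 156.7°, groundspeed 92.1 kt
Leg 2: heading 318.6°; drift +6.8° → track 325.4°, groundspeed 106.8 kt
Leg 3: heading 272.4°; drift +7.3° → track 279.7°, groundspeed 96.2 kt
Leg 4: heading 15.0°; drift +1.5° → track 16.5°, groundspeed 114.5 kt
Leg 5: heading 348.2°; drift +4.4° → track 352.6°, groundspeed 112.0 kt

Leg 1: track=156.7°, groundspeed=92.1 kt
Leg 2: track=325.4°, groundspeed=106.8 kt
Leg 3: track=279.7°, groundspeed=96.2 kt
Leg 4: track=16.5°, groundspeed=114.5 kt
Leg 5: track=352.6°, groundspeed=112.0 kt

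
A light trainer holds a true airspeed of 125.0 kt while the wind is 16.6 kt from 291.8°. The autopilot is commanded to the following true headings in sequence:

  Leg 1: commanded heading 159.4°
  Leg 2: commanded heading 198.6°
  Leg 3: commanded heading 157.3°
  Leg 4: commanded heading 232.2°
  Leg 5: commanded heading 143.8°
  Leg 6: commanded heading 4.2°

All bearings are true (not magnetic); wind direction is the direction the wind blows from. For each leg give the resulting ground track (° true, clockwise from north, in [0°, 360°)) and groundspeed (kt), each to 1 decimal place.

Leg 1: heading 159.4°; drift -5.1° → track 154.3°, groundspeed 136.7 kt
Leg 2: heading 198.6°; drift -7.5° → track 191.1°, groundspeed 127.0 kt
Leg 3: heading 157.3°; drift -5.0° → track 152.3°, groundspeed 137.1 kt
Leg 4: heading 232.2°; drift -7.0° → track 225.2°, groundspeed 117.5 kt
Leg 5: heading 143.8°; drift -3.6° → track 140.2°, groundspeed 139.4 kt
Leg 6: heading 4.2°; drift +7.5° → track 11.7°, groundspeed 121.0 kt

Leg 1: track=154.3°, groundspeed=136.7 kt
Leg 2: track=191.1°, groundspeed=127.0 kt
Leg 3: track=152.3°, groundspeed=137.1 kt
Leg 4: track=225.2°, groundspeed=117.5 kt
Leg 5: track=140.2°, groundspeed=139.4 kt
Leg 6: track=11.7°, groundspeed=121.0 kt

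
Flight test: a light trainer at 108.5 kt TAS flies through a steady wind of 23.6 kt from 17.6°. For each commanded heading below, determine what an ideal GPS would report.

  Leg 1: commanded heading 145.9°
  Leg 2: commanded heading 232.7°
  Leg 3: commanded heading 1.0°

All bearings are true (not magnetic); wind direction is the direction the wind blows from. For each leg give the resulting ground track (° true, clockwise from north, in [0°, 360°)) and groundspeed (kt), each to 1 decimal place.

Leg 1: track=154.5°, groundspeed=124.5 kt
Leg 2: track=226.6°, groundspeed=128.5 kt
Leg 3: track=356.5°, groundspeed=86.1 kt

Leg 1: heading 145.9°; drift +8.6° → track 154.5°, groundspeed 124.5 kt
Leg 2: heading 232.7°; drift -6.1° → track 226.6°, groundspeed 128.5 kt
Leg 3: heading 1.0°; drift -4.5° → track 356.5°, groundspeed 86.1 kt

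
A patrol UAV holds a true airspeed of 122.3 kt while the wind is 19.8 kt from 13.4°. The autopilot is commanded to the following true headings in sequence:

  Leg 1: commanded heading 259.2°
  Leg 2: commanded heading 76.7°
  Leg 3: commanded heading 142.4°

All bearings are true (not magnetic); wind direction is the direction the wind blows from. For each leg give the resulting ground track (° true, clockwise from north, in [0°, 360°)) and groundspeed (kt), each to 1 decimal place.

Leg 1: heading 259.2°; drift -7.9° → track 251.3°, groundspeed 131.7 kt
Leg 2: heading 76.7°; drift +8.9° → track 85.6°, groundspeed 114.8 kt
Leg 3: heading 142.4°; drift +6.5° → track 148.9°, groundspeed 135.6 kt

Leg 1: track=251.3°, groundspeed=131.7 kt
Leg 2: track=85.6°, groundspeed=114.8 kt
Leg 3: track=148.9°, groundspeed=135.6 kt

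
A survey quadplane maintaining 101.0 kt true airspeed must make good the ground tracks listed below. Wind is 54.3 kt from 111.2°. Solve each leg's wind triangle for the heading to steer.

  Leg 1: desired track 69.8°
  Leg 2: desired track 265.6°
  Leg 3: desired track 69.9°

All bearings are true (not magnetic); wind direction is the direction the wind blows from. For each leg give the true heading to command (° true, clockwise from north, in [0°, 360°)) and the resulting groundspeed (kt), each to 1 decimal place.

Leg 1: heading=90.6°, groundspeed=53.7 kt
Leg 2: heading=252.2°, groundspeed=147.2 kt
Leg 3: heading=90.7°, groundspeed=53.6 kt

Leg 1: desired track 69.8°; wind correction +20.8° → command heading 90.6°, groundspeed 53.7 kt
Leg 2: desired track 265.6°; wind correction -13.4° → command heading 252.2°, groundspeed 147.2 kt
Leg 3: desired track 69.9°; wind correction +20.8° → command heading 90.7°, groundspeed 53.6 kt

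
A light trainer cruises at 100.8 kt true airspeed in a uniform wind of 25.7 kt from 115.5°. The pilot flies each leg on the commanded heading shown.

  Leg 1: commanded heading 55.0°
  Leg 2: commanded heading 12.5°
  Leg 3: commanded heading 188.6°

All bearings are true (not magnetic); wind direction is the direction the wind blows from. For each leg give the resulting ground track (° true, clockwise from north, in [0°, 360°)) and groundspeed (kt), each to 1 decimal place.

Leg 1: track=40.8°, groundspeed=90.9 kt
Leg 2: track=359.3°, groundspeed=109.5 kt
Leg 3: track=203.4°, groundspeed=96.5 kt

Leg 1: heading 55.0°; drift -14.2° → track 40.8°, groundspeed 90.9 kt
Leg 2: heading 12.5°; drift -13.2° → track 359.3°, groundspeed 109.5 kt
Leg 3: heading 188.6°; drift +14.8° → track 203.4°, groundspeed 96.5 kt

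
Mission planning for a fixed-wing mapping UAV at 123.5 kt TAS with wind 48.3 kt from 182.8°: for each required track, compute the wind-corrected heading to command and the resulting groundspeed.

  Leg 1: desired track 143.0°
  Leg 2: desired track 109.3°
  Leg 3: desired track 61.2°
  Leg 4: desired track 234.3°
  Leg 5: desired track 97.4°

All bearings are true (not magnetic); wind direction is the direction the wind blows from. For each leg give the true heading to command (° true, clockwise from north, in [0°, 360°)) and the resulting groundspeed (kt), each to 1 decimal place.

Leg 1: desired track 143.0°; wind correction +14.5° → command heading 157.5°, groundspeed 82.5 kt
Leg 2: desired track 109.3°; wind correction +22.0° → command heading 131.3°, groundspeed 100.8 kt
Leg 3: desired track 61.2°; wind correction +19.5° → command heading 80.7°, groundspeed 141.8 kt
Leg 4: desired track 234.3°; wind correction -17.8° → command heading 216.5°, groundspeed 87.5 kt
Leg 5: desired track 97.4°; wind correction +22.9° → command heading 120.3°, groundspeed 109.9 kt

Leg 1: heading=157.5°, groundspeed=82.5 kt
Leg 2: heading=131.3°, groundspeed=100.8 kt
Leg 3: heading=80.7°, groundspeed=141.8 kt
Leg 4: heading=216.5°, groundspeed=87.5 kt
Leg 5: heading=120.3°, groundspeed=109.9 kt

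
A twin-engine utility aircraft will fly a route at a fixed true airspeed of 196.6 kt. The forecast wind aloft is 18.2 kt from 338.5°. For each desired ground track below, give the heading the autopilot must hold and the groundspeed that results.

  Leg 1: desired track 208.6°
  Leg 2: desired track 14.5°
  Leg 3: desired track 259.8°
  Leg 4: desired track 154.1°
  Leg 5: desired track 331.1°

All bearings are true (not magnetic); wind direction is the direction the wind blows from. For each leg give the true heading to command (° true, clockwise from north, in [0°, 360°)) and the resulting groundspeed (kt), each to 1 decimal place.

Leg 1: desired track 208.6°; wind correction +4.1° → command heading 212.7°, groundspeed 207.8 kt
Leg 2: desired track 14.5°; wind correction -3.1° → command heading 11.4°, groundspeed 181.6 kt
Leg 3: desired track 259.8°; wind correction +5.2° → command heading 265.0°, groundspeed 192.2 kt
Leg 4: desired track 154.1°; wind correction -0.4° → command heading 153.7°, groundspeed 214.7 kt
Leg 5: desired track 331.1°; wind correction +0.7° → command heading 331.8°, groundspeed 178.5 kt

Leg 1: heading=212.7°, groundspeed=207.8 kt
Leg 2: heading=11.4°, groundspeed=181.6 kt
Leg 3: heading=265.0°, groundspeed=192.2 kt
Leg 4: heading=153.7°, groundspeed=214.7 kt
Leg 5: heading=331.8°, groundspeed=178.5 kt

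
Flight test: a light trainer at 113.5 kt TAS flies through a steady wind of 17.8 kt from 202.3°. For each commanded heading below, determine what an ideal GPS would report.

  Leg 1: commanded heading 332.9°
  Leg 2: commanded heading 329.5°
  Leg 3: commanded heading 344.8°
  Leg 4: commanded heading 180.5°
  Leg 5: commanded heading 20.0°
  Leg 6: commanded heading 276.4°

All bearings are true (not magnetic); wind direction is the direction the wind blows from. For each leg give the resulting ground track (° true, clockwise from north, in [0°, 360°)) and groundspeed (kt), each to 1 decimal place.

Leg 1: heading 332.9°; drift +6.2° → track 339.1°, groundspeed 125.8 kt
Leg 2: heading 329.5°; drift +6.5° → track 336.0°, groundspeed 125.1 kt
Leg 3: heading 344.8°; drift +4.9° → track 349.7°, groundspeed 128.1 kt
Leg 4: heading 180.5°; drift -3.9° → track 176.6°, groundspeed 97.2 kt
Leg 5: heading 20.0°; drift +0.3° → track 20.3°, groundspeed 131.3 kt
Leg 6: heading 276.4°; drift +9.0° → track 285.4°, groundspeed 110.0 kt

Leg 1: track=339.1°, groundspeed=125.8 kt
Leg 2: track=336.0°, groundspeed=125.1 kt
Leg 3: track=349.7°, groundspeed=128.1 kt
Leg 4: track=176.6°, groundspeed=97.2 kt
Leg 5: track=20.3°, groundspeed=131.3 kt
Leg 6: track=285.4°, groundspeed=110.0 kt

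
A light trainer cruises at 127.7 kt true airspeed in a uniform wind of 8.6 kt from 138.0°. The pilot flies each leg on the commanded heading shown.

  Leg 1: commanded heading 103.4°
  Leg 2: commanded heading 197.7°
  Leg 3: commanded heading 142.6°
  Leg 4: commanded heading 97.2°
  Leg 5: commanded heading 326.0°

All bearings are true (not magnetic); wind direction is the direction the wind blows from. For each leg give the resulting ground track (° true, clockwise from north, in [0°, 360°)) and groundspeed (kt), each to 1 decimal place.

Leg 1: heading 103.4°; drift -2.3° → track 101.1°, groundspeed 120.7 kt
Leg 2: heading 197.7°; drift +3.4° → track 201.1°, groundspeed 123.6 kt
Leg 3: heading 142.6°; drift +0.3° → track 142.9°, groundspeed 119.1 kt
Leg 4: heading 97.2°; drift -2.7° → track 94.5°, groundspeed 121.3 kt
Leg 5: heading 326.0°; drift -0.5° → track 325.5°, groundspeed 136.2 kt

Leg 1: track=101.1°, groundspeed=120.7 kt
Leg 2: track=201.1°, groundspeed=123.6 kt
Leg 3: track=142.9°, groundspeed=119.1 kt
Leg 4: track=94.5°, groundspeed=121.3 kt
Leg 5: track=325.5°, groundspeed=136.2 kt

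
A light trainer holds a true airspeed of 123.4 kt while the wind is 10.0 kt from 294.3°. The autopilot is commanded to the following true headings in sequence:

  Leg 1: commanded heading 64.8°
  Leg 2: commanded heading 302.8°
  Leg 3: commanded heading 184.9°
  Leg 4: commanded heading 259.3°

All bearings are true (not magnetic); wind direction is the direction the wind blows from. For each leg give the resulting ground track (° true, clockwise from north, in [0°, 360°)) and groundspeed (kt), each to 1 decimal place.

Leg 1: track=68.2°, groundspeed=130.1 kt
Leg 2: track=303.5°, groundspeed=113.5 kt
Leg 3: track=180.6°, groundspeed=127.1 kt
Leg 4: track=256.4°, groundspeed=115.4 kt

Leg 1: heading 64.8°; drift +3.4° → track 68.2°, groundspeed 130.1 kt
Leg 2: heading 302.8°; drift +0.7° → track 303.5°, groundspeed 113.5 kt
Leg 3: heading 184.9°; drift -4.3° → track 180.6°, groundspeed 127.1 kt
Leg 4: heading 259.3°; drift -2.9° → track 256.4°, groundspeed 115.4 kt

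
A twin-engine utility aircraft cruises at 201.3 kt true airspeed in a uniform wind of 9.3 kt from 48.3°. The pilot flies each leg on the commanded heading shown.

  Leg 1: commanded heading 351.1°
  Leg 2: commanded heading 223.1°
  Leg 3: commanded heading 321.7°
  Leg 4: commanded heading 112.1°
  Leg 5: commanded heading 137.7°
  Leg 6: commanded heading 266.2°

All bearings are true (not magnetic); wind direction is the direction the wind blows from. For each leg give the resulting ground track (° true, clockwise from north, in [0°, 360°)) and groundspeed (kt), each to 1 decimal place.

Leg 1: heading 351.1°; drift -2.3° → track 348.8°, groundspeed 196.4 kt
Leg 2: heading 223.1°; drift +0.2° → track 223.3°, groundspeed 210.6 kt
Leg 3: heading 321.7°; drift -2.6° → track 319.1°, groundspeed 201.0 kt
Leg 4: heading 112.1°; drift +2.4° → track 114.5°, groundspeed 197.4 kt
Leg 5: heading 137.7°; drift +2.6° → track 140.3°, groundspeed 201.4 kt
Leg 6: heading 266.2°; drift -1.6° → track 264.6°, groundspeed 208.7 kt

Leg 1: track=348.8°, groundspeed=196.4 kt
Leg 2: track=223.3°, groundspeed=210.6 kt
Leg 3: track=319.1°, groundspeed=201.0 kt
Leg 4: track=114.5°, groundspeed=197.4 kt
Leg 5: track=140.3°, groundspeed=201.4 kt
Leg 6: track=264.6°, groundspeed=208.7 kt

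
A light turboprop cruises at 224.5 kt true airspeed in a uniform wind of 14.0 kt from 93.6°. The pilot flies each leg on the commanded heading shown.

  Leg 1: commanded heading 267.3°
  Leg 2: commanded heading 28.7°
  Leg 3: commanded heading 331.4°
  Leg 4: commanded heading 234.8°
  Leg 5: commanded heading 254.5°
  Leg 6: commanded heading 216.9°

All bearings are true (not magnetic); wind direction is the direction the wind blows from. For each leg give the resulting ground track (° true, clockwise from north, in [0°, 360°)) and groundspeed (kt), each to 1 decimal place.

Leg 1: track=267.7°, groundspeed=238.4 kt
Leg 2: track=25.4°, groundspeed=218.9 kt
Leg 3: track=328.5°, groundspeed=232.3 kt
Leg 4: track=236.9°, groundspeed=235.6 kt
Leg 5: track=255.6°, groundspeed=237.8 kt
Leg 6: track=219.8°, groundspeed=232.5 kt

Leg 1: heading 267.3°; drift +0.4° → track 267.7°, groundspeed 238.4 kt
Leg 2: heading 28.7°; drift -3.3° → track 25.4°, groundspeed 218.9 kt
Leg 3: heading 331.4°; drift -2.9° → track 328.5°, groundspeed 232.3 kt
Leg 4: heading 234.8°; drift +2.1° → track 236.9°, groundspeed 235.6 kt
Leg 5: heading 254.5°; drift +1.1° → track 255.6°, groundspeed 237.8 kt
Leg 6: heading 216.9°; drift +2.9° → track 219.8°, groundspeed 232.5 kt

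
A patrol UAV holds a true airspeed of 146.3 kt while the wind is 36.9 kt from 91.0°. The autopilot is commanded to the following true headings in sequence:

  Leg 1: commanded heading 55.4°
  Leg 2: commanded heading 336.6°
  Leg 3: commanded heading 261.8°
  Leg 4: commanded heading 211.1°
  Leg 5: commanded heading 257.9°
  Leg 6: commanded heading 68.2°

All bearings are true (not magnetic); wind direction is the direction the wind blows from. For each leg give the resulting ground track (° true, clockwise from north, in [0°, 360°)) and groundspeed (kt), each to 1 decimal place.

Leg 1: heading 55.4°; drift -10.5° → track 44.9°, groundspeed 118.3 kt
Leg 2: heading 336.6°; drift -11.8° → track 324.8°, groundspeed 165.0 kt
Leg 3: heading 261.8°; drift +1.8° → track 263.6°, groundspeed 182.8 kt
Leg 4: heading 211.1°; drift +11.0° → track 222.1°, groundspeed 167.9 kt
Leg 5: heading 257.9°; drift +2.6° → track 260.5°, groundspeed 182.4 kt
Leg 6: heading 68.2°; drift -7.3° → track 60.9°, groundspeed 113.2 kt

Leg 1: track=44.9°, groundspeed=118.3 kt
Leg 2: track=324.8°, groundspeed=165.0 kt
Leg 3: track=263.6°, groundspeed=182.8 kt
Leg 4: track=222.1°, groundspeed=167.9 kt
Leg 5: track=260.5°, groundspeed=182.4 kt
Leg 6: track=60.9°, groundspeed=113.2 kt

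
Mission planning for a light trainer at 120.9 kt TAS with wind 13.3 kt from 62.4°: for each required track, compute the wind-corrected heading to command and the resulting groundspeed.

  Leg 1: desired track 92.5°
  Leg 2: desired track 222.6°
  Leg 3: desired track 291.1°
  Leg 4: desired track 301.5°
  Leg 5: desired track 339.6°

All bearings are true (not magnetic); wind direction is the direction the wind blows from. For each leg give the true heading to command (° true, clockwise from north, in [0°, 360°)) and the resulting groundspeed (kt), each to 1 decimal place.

Leg 1: desired track 92.5°; wind correction -3.2° → command heading 89.3°, groundspeed 109.2 kt
Leg 2: desired track 222.6°; wind correction -2.1° → command heading 220.5°, groundspeed 133.3 kt
Leg 3: desired track 291.1°; wind correction +4.7° → command heading 295.8°, groundspeed 129.3 kt
Leg 4: desired track 301.5°; wind correction +5.4° → command heading 306.9°, groundspeed 127.2 kt
Leg 5: desired track 339.6°; wind correction +6.3° → command heading 345.9°, groundspeed 118.5 kt

Leg 1: heading=89.3°, groundspeed=109.2 kt
Leg 2: heading=220.5°, groundspeed=133.3 kt
Leg 3: heading=295.8°, groundspeed=129.3 kt
Leg 4: heading=306.9°, groundspeed=127.2 kt
Leg 5: heading=345.9°, groundspeed=118.5 kt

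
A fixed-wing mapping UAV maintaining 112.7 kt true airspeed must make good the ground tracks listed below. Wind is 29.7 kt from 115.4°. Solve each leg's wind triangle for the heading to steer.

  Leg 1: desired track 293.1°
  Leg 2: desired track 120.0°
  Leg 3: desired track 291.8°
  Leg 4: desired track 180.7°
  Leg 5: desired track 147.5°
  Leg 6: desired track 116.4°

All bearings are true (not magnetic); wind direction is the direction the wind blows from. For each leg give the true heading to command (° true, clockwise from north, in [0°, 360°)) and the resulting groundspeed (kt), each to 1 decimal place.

Leg 1: desired track 293.1°; wind correction -0.6° → command heading 292.5°, groundspeed 142.4 kt
Leg 2: desired track 120.0°; wind correction -1.2° → command heading 118.8°, groundspeed 83.1 kt
Leg 3: desired track 291.8°; wind correction -0.9° → command heading 290.9°, groundspeed 142.3 kt
Leg 4: desired track 180.7°; wind correction -13.9° → command heading 166.8°, groundspeed 97.0 kt
Leg 5: desired track 147.5°; wind correction -8.1° → command heading 139.4°, groundspeed 86.4 kt
Leg 6: desired track 116.4°; wind correction -0.3° → command heading 116.1°, groundspeed 83.0 kt

Leg 1: heading=292.5°, groundspeed=142.4 kt
Leg 2: heading=118.8°, groundspeed=83.1 kt
Leg 3: heading=290.9°, groundspeed=142.3 kt
Leg 4: heading=166.8°, groundspeed=97.0 kt
Leg 5: heading=139.4°, groundspeed=86.4 kt
Leg 6: heading=116.1°, groundspeed=83.0 kt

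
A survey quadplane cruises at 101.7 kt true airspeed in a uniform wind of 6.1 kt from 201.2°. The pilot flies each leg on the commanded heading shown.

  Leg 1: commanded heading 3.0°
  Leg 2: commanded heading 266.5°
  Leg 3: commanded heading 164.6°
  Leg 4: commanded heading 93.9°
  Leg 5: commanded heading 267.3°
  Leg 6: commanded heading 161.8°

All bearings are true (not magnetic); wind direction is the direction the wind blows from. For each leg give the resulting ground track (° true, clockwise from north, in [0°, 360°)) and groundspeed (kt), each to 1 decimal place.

Leg 1: heading 3.0°; drift +1.0° → track 4.0°, groundspeed 107.5 kt
Leg 2: heading 266.5°; drift +3.2° → track 269.7°, groundspeed 99.3 kt
Leg 3: heading 164.6°; drift -2.2° → track 162.4°, groundspeed 96.9 kt
Leg 4: heading 93.9°; drift -3.2° → track 90.7°, groundspeed 103.7 kt
Leg 5: heading 267.3°; drift +3.2° → track 270.5°, groundspeed 99.4 kt
Leg 6: heading 161.8°; drift -2.3° → track 159.5°, groundspeed 97.1 kt

Leg 1: track=4.0°, groundspeed=107.5 kt
Leg 2: track=269.7°, groundspeed=99.3 kt
Leg 3: track=162.4°, groundspeed=96.9 kt
Leg 4: track=90.7°, groundspeed=103.7 kt
Leg 5: track=270.5°, groundspeed=99.4 kt
Leg 6: track=159.5°, groundspeed=97.1 kt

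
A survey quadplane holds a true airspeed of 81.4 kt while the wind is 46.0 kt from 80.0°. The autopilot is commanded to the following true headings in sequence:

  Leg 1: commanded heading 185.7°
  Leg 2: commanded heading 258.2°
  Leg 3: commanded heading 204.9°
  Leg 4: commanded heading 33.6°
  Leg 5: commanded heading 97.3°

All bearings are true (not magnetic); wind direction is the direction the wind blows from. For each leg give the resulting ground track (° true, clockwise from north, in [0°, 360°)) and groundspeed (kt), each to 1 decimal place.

Leg 1: heading 185.7°; drift +25.3° → track 211.0°, groundspeed 103.8 kt
Leg 2: heading 258.2°; drift +0.6° → track 258.8°, groundspeed 127.4 kt
Leg 3: heading 204.9°; drift +19.3° → track 224.2°, groundspeed 114.1 kt
Leg 4: heading 33.6°; drift -33.8° → track 359.8°, groundspeed 59.8 kt
Leg 5: heading 97.3°; drift +20.1° → track 117.4°, groundspeed 39.9 kt

Leg 1: track=211.0°, groundspeed=103.8 kt
Leg 2: track=258.8°, groundspeed=127.4 kt
Leg 3: track=224.2°, groundspeed=114.1 kt
Leg 4: track=359.8°, groundspeed=59.8 kt
Leg 5: track=117.4°, groundspeed=39.9 kt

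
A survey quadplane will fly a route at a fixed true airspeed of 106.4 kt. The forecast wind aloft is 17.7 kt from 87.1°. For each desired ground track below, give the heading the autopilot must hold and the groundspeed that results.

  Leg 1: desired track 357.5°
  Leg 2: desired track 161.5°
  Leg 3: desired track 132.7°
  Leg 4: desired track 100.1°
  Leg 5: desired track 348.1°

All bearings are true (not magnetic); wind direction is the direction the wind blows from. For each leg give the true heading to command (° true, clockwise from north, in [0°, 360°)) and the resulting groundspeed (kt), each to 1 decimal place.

Leg 1: desired track 357.5°; wind correction +9.6° → command heading 7.1°, groundspeed 104.8 kt
Leg 2: desired track 161.5°; wind correction -9.2° → command heading 152.3°, groundspeed 100.3 kt
Leg 3: desired track 132.7°; wind correction -6.8° → command heading 125.9°, groundspeed 93.3 kt
Leg 4: desired track 100.1°; wind correction -2.1° → command heading 98.0°, groundspeed 89.1 kt
Leg 5: desired track 348.1°; wind correction +9.5° → command heading 357.6°, groundspeed 107.7 kt

Leg 1: heading=7.1°, groundspeed=104.8 kt
Leg 2: heading=152.3°, groundspeed=100.3 kt
Leg 3: heading=125.9°, groundspeed=93.3 kt
Leg 4: heading=98.0°, groundspeed=89.1 kt
Leg 5: heading=357.6°, groundspeed=107.7 kt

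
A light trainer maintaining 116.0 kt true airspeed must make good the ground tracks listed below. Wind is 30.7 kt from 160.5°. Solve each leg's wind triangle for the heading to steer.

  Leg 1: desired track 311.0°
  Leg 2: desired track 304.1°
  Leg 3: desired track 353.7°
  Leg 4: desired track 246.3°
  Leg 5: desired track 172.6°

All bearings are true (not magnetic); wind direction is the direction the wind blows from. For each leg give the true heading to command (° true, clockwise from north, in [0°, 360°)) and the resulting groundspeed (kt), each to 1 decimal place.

Leg 1: desired track 311.0°; wind correction -7.5° → command heading 303.5°, groundspeed 141.7 kt
Leg 2: desired track 304.1°; wind correction -9.0° → command heading 295.1°, groundspeed 139.3 kt
Leg 3: desired track 353.7°; wind correction +3.5° → command heading 357.2°, groundspeed 145.7 kt
Leg 4: desired track 246.3°; wind correction -15.3° → command heading 231.0°, groundspeed 109.6 kt
Leg 5: desired track 172.6°; wind correction -3.2° → command heading 169.4°, groundspeed 85.8 kt

Leg 1: heading=303.5°, groundspeed=141.7 kt
Leg 2: heading=295.1°, groundspeed=139.3 kt
Leg 3: heading=357.2°, groundspeed=145.7 kt
Leg 4: heading=231.0°, groundspeed=109.6 kt
Leg 5: heading=169.4°, groundspeed=85.8 kt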